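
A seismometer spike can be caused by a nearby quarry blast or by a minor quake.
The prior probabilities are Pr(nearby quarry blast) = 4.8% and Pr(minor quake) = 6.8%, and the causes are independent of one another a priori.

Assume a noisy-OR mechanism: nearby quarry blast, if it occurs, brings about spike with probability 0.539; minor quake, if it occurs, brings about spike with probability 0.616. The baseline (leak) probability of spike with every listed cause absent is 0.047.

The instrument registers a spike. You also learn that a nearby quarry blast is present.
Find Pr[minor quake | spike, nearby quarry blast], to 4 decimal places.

Under noisy-OR, P(spike | causes) = 1 − (1−0.047)·∏(1−qᵢ) over the active causes.
For the numerator, keep only minor quake=true terms: 0.831296·0.068 = 0.056528
Normalizer over all consistent configurations: 0.560667·0.932 + 0.831296·0.068 = 0.579070
P(minor quake | spike, nearby quarry blast) = 0.056528/0.579070 ≈ 0.0976

Pr[minor quake | spike, nearby quarry blast] ≈ 0.0976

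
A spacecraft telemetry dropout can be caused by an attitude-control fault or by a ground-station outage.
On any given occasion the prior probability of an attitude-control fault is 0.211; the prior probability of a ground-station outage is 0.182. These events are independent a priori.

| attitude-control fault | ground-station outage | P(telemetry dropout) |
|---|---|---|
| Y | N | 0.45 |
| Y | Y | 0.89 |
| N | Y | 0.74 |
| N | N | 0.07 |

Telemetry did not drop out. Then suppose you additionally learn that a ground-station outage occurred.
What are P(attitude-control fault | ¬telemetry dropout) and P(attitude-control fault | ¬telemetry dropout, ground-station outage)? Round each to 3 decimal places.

P(attitude-control fault | ¬telemetry dropout) ≈ 0.135; P(attitude-control fault | ¬telemetry dropout, ground-station outage) ≈ 0.102

By total probability over the 4 (attitude-control fault, ground-station outage) configurations:
  P(¬telemetry dropout) = 0.93·0.789·0.818 + 0.26·0.789·0.182 + 0.55·0.211·0.818 + 0.11·0.211·0.182
        = 0.600224 + 0.037335 + 0.094929 + 0.004224 = 0.736712
Configurations with attitude-control fault contribute 0.099153, so
  P(attitude-control fault | ¬telemetry dropout) = 0.099153 / 0.736712 ≈ 0.135

Now also conditioning on ground-station outage=true:
P(¬telemetry dropout | ground-station outage) = 0.26×0.789 + 0.11×0.211 = 0.205140 + 0.023210 = 0.228350
The attitude-control fault-present share is 0.11×0.211 = 0.023210.
Hence the posterior is 0.023210/0.228350 ≈ 0.102.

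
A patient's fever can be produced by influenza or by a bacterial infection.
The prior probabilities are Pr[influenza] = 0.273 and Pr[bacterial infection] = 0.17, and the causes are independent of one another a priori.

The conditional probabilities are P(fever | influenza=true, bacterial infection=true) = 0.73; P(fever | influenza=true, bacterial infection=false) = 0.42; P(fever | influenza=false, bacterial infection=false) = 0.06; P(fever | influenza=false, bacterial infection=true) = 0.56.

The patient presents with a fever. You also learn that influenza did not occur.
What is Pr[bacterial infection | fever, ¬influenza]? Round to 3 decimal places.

P(fever | ¬influenza) = 0.06*0.83 + 0.56*0.17 = 0.049800 + 0.095200 = 0.145000
Restricting to configurations with bacterial infection present: 0.56*0.17 = 0.095200.
Hence the posterior is 0.095200/0.145000 ≈ 0.657.

Pr[bacterial infection | fever, ¬influenza] ≈ 0.657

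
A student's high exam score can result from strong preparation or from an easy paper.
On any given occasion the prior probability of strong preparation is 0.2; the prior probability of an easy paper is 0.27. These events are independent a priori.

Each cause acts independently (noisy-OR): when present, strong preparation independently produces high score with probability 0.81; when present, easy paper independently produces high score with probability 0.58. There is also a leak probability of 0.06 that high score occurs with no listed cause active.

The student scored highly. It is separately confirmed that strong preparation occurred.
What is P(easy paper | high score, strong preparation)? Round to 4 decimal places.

Under noisy-OR, P(high score | causes) = 1 − (1−0.06)·∏(1−qᵢ) over the active causes.
P(high score | strong preparation) = 0.8214·0.73 + 0.924988·0.27 = 0.599622 + 0.249747 = 0.849369
Of this, 0.249747 comes from 0.924988·0.27 (the easy paper=true cases).
So P(easy paper | high score, strong preparation) = 0.249747/0.849369 ≈ 0.2940.

P(easy paper | high score, strong preparation) ≈ 0.2940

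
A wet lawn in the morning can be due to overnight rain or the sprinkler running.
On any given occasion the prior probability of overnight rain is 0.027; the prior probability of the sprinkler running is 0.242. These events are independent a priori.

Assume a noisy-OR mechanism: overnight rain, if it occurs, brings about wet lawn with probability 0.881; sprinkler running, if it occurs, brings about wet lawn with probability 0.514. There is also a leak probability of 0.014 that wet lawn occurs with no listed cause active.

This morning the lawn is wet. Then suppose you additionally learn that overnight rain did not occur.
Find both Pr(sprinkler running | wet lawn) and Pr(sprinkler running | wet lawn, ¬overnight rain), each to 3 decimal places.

Under noisy-OR, P(wet lawn | causes) = 1 − (1−0.014)·∏(1−qᵢ) over the active causes.
Weight on sprinkler running=true, given the evidence: 0.122632 + 0.006161 = 0.128793
The normalizing constant is 0.014*0.973*0.758 + 0.520804*0.973*0.242 + 0.882666*0.027*0.758 + 0.942976*0.027*0.242 = 0.157183
P(sprinkler running | wet lawn) = 0.128793/0.157183 ≈ 0.819

Now also conditioning on overnight rain≠true:
P(wet lawn | ¬overnight rain) = 0.014×0.758 + 0.520804×0.242 = 0.010612 + 0.126035 = 0.136647
Of this, 0.126035 comes from 0.520804×0.242 (the sprinkler running=true cases).
Hence the posterior is 0.126035/0.136647 ≈ 0.922.
Ruling out overnight rain raises the posterior on sprinkler running — the flip side of explaining away.

Pr(sprinkler running | wet lawn) ≈ 0.819; Pr(sprinkler running | wet lawn, ¬overnight rain) ≈ 0.922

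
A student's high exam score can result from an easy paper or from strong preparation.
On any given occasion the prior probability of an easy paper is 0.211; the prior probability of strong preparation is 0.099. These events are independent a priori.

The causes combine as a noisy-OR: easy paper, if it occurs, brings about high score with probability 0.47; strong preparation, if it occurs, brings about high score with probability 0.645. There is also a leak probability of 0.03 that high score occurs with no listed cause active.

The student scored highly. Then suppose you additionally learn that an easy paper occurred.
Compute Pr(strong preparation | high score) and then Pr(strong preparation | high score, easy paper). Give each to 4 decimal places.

Pr(strong preparation | high score) ≈ 0.3752; Pr(strong preparation | high score, easy paper) ≈ 0.1560

Under noisy-OR, P(high score | causes) = 1 − (1−0.03)·∏(1−qᵢ) over the active causes.
P(high score) = 0.03*0.789*0.901 + 0.65565*0.789*0.099 + 0.4859*0.211*0.901 + 0.817495*0.211*0.099 = 0.021327 + 0.051213 + 0.092375 + 0.017077 = 0.181992
Of this, 0.068290 comes from 0.051213 + 0.017077 (the strong preparation=true cases).
So P(strong preparation | high score) = 0.068290/0.181992 ≈ 0.3752.

Now also conditioning on easy paper=true:
Weight on strong preparation=true, given the evidence: 0.817495·0.099 = 0.080932
Denominator P(high score | easy paper): 0.4859·0.901 + 0.817495·0.099 = 0.518728
P(strong preparation | high score, easy paper) = 0.080932/0.518728 ≈ 0.1560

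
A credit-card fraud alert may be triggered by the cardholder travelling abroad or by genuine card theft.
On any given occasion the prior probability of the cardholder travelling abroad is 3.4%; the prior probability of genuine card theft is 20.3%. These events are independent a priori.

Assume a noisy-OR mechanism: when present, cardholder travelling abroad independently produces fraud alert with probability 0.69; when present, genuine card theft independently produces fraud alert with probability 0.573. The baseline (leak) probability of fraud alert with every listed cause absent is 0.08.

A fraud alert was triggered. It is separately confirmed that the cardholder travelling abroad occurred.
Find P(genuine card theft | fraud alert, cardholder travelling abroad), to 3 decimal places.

Under noisy-OR, P(fraud alert | causes) = 1 − (1−0.08)·∏(1−qᵢ) over the active causes.
P(fraud alert | cardholder travelling abroad) = 0.7148*0.797 + 0.87822*0.203 = 0.569696 + 0.178279 = 0.747975
Of this, 0.178279 comes from 0.87822*0.203 (the genuine card theft=true cases).
So P(genuine card theft | fraud alert, cardholder travelling abroad) = 0.178279/0.747975 ≈ 0.238.

P(genuine card theft | fraud alert, cardholder travelling abroad) ≈ 0.238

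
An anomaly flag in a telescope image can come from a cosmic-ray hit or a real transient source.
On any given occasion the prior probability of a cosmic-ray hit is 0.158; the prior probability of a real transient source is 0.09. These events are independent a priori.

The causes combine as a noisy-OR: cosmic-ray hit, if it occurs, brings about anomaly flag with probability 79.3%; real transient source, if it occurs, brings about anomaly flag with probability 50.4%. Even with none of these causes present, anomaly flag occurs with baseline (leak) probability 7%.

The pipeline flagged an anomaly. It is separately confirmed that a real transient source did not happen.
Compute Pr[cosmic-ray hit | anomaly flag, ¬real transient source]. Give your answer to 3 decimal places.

Pr[cosmic-ray hit | anomaly flag, ¬real transient source] ≈ 0.684

Under noisy-OR, P(anomaly flag | causes) = 1 − (1−0.07)·∏(1−qᵢ) over the active causes.
For the numerator, keep only cosmic-ray hit=true terms: 0.80749·0.158 = 0.127583
Normalizer over all consistent configurations: 0.07·0.842 + 0.80749·0.158 = 0.186523
Posterior = 0.127583 / 0.186523 ≈ 0.684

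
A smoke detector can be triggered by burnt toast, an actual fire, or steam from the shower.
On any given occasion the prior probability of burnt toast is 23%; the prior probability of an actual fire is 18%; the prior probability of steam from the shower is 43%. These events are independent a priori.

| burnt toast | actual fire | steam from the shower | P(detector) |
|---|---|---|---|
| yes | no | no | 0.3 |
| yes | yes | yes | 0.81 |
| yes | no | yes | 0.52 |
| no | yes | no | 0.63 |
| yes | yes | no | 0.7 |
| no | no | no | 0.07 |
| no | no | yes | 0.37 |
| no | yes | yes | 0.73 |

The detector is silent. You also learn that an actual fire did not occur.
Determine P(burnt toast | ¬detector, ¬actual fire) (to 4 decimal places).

Enumerate the 4 (burnt toast, steam from the shower) configurations and weight by the priors:
  P(¬detector | ¬actual fire) = 0.93×0.77×0.57 + 0.63×0.77×0.43 + 0.7×0.23×0.57 + 0.48×0.23×0.43
        = 0.408177 + 0.208593 + 0.091770 + 0.047472 = 0.756012
The terms with burnt toast present sum to 0.139242, so
  P(burnt toast | ¬detector, ¬actual fire) = 0.139242 / 0.756012 ≈ 0.1842

P(burnt toast | ¬detector, ¬actual fire) ≈ 0.1842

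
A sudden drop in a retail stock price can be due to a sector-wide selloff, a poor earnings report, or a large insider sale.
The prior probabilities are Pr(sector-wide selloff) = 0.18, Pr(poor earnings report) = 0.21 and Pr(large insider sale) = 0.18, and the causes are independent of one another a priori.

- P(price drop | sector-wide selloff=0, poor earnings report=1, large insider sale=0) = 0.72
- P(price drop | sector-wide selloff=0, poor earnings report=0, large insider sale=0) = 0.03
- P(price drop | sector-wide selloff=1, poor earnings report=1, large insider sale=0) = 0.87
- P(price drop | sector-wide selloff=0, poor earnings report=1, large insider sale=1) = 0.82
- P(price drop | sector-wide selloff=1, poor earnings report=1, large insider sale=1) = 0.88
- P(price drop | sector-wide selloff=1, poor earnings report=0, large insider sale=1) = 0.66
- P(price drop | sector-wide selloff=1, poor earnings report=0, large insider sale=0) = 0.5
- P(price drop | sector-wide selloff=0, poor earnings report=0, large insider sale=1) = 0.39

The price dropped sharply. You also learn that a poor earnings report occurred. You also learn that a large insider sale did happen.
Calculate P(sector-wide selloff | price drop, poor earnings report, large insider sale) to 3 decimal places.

Numerator (weight on configurations with sector-wide selloff): 0.88*0.18 = 0.158400
The normalizing constant is 0.82*0.82 + 0.88*0.18 = 0.830800
P(sector-wide selloff | price drop, poor earnings report, large insider sale) = 0.158400/0.830800 ≈ 0.191

P(sector-wide selloff | price drop, poor earnings report, large insider sale) ≈ 0.191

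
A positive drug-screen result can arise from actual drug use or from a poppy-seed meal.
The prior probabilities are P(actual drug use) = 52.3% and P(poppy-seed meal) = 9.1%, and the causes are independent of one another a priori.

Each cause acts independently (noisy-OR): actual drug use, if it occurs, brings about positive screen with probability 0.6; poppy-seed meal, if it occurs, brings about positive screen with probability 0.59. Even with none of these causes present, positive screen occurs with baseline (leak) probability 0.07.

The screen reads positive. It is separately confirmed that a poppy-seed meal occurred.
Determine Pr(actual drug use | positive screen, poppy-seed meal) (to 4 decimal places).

Under noisy-OR, P(positive screen | causes) = 1 − (1−0.07)·∏(1−qᵢ) over the active causes.
P(positive screen | poppy-seed meal) = 0.6187·0.477 + 0.84748·0.523 = 0.295120 + 0.443232 = 0.738352
Restricting to configurations with actual drug use present: 0.84748·0.523 = 0.443232.
P(actual drug use | positive screen, poppy-seed meal) = 0.443232 / 0.738352 ≈ 0.6003

Pr(actual drug use | positive screen, poppy-seed meal) ≈ 0.6003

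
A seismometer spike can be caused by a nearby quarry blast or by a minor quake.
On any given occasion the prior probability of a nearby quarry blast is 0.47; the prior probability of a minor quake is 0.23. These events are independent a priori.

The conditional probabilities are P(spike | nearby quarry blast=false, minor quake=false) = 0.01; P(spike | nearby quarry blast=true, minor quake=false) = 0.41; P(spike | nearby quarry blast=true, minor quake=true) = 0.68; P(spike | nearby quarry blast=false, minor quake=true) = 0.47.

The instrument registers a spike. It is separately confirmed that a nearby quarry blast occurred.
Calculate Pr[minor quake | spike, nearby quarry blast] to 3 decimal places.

P(spike | nearby quarry blast) = 0.41·0.77 + 0.68·0.23 = 0.315700 + 0.156400 = 0.472100
Restricting to configurations with minor quake present: 0.68·0.23 = 0.156400.
Hence the posterior is 0.156400/0.472100 ≈ 0.331.

Pr[minor quake | spike, nearby quarry blast] ≈ 0.331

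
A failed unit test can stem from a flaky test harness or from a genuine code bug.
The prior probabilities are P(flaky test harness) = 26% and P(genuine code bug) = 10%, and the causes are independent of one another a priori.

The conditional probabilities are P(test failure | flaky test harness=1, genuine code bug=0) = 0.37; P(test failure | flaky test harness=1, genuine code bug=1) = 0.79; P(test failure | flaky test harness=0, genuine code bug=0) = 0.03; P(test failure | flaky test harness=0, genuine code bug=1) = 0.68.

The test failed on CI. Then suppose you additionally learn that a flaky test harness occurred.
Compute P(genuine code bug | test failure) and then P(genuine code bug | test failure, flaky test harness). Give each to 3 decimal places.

P(genuine code bug | test failure) ≈ 0.399; P(genuine code bug | test failure, flaky test harness) ≈ 0.192

P(test failure) = 0.03×0.74×0.9 + 0.68×0.74×0.1 + 0.37×0.26×0.9 + 0.79×0.26×0.1 = 0.019980 + 0.050320 + 0.086580 + 0.020540 = 0.177420
Of this, 0.070860 comes from 0.050320 + 0.020540 (the genuine code bug=true cases).
So P(genuine code bug | test failure) = 0.070860/0.177420 ≈ 0.399.

Now condition on the additional information:
Sum P(test failure|·) weighted by the priors over both values of genuine code bug:
  P(test failure | flaky test harness) = 0.37*0.9 + 0.79*0.1
        = 0.333000 + 0.079000 = 0.412000
Configurations with genuine code bug contribute 0.079000, so
  P(genuine code bug | test failure, flaky test harness) = 0.079000 / 0.412000 ≈ 0.192
The drop from 0.399 to 0.192 is the explaining-away (discounting) effect.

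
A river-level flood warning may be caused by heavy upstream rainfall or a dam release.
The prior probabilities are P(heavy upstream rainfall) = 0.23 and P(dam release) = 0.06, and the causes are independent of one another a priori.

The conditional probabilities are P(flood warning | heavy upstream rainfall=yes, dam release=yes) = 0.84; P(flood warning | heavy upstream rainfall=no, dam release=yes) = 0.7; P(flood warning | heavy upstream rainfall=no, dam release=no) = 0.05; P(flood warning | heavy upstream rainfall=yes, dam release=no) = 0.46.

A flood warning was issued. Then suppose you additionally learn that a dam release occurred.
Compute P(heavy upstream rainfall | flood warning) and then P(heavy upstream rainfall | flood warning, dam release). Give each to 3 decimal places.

Enumerate the 4 (heavy upstream rainfall, dam release) configurations and weight by the priors:
  P(flood warning) = 0.05·0.77·0.94 + 0.7·0.77·0.06 + 0.46·0.23·0.94 + 0.84·0.23·0.06
        = 0.036190 + 0.032340 + 0.099452 + 0.011592 = 0.179574
The terms with heavy upstream rainfall present sum to 0.111044, so
  P(heavy upstream rainfall | flood warning) = 0.111044 / 0.179574 ≈ 0.618

Now condition on the additional information:
Numerator (weight on configurations with heavy upstream rainfall): 0.84×0.23 = 0.193200
Denominator P(flood warning | dam release): 0.7×0.77 + 0.84×0.23 = 0.732200
P(heavy upstream rainfall | flood warning, dam release) = 0.193200/0.732200 ≈ 0.264
Conditioning on dam release lowers the posterior on heavy upstream rainfall: the classic explaining-away effect in a common-effect structure.

P(heavy upstream rainfall | flood warning) ≈ 0.618; P(heavy upstream rainfall | flood warning, dam release) ≈ 0.264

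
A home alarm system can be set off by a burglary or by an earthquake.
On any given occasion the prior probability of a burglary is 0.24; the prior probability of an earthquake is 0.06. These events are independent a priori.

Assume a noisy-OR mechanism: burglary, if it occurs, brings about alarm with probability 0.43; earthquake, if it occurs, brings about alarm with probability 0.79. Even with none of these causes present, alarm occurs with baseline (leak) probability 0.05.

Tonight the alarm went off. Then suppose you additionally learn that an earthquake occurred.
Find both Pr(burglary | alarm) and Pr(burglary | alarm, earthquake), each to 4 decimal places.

Under noisy-OR, P(alarm | causes) = 1 − (1−0.05)·∏(1−qᵢ) over the active causes.
Enumerate the 4 (burglary, earthquake) configurations and weight by the priors:
  P(alarm) = 0.05*0.76*0.94 + 0.8005*0.76*0.06 + 0.4585*0.24*0.94 + 0.886285*0.24*0.06
        = 0.035720 + 0.036503 + 0.103438 + 0.012763 = 0.188424
The terms with burglary present sum to 0.116201, so
  P(burglary | alarm) = 0.116201 / 0.188424 ≈ 0.6167

Now also conditioning on earthquake=true:
By total probability over both values of burglary:
  P(alarm | earthquake) = 0.8005*0.76 + 0.886285*0.24
        = 0.608380 + 0.212708 = 0.821088
Configurations with burglary contribute 0.212708, so
  P(burglary | alarm, earthquake) = 0.212708 / 0.821088 ≈ 0.2591

Pr(burglary | alarm) ≈ 0.6167; Pr(burglary | alarm, earthquake) ≈ 0.2591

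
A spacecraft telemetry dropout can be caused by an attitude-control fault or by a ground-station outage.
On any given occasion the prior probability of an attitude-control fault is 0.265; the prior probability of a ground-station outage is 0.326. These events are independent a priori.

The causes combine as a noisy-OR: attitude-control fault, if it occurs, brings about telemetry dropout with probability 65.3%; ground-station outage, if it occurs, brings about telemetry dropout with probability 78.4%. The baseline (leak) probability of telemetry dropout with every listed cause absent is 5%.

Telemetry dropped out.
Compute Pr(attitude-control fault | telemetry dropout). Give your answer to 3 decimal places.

Pr(attitude-control fault | telemetry dropout) ≈ 0.482

Under noisy-OR, P(telemetry dropout | causes) = 1 − (1−0.05)·∏(1−qᵢ) over the active causes.
Sum P(telemetry dropout|·) weighted by the priors over the 4 (attitude-control fault, ground-station outage) configurations:
  P(telemetry dropout) = 0.05·0.735·0.674 + 0.7948·0.735·0.326 + 0.67035·0.265·0.674 + 0.928796·0.265·0.326
        = 0.024769 + 0.190442 + 0.119731 + 0.080239 = 0.415181
The terms with attitude-control fault present sum to 0.199970, so
  P(attitude-control fault | telemetry dropout) = 0.199970 / 0.415181 ≈ 0.482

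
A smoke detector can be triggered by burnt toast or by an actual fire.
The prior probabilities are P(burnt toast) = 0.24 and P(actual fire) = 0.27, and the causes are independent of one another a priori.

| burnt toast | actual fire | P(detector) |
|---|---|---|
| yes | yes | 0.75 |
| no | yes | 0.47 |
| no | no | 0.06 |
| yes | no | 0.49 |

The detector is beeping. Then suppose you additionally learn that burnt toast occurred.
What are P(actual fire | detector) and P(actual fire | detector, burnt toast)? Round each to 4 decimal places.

P(detector) = 0.06·0.76·0.73 + 0.47·0.76·0.27 + 0.49·0.24·0.73 + 0.75·0.24·0.27 = 0.033288 + 0.096444 + 0.085848 + 0.048600 = 0.264180
Restricting to configurations with actual fire present: 0.096444 + 0.048600 = 0.145044.
Hence the posterior is 0.145044/0.264180 ≈ 0.5490.

Now also conditioning on burnt toast=true:
Numerator (weight on configurations with actual fire): 0.75·0.27 = 0.202500
Normalizer over all consistent configurations: 0.49·0.73 + 0.75·0.27 = 0.560200
Posterior = 0.202500 / 0.560200 ≈ 0.3615
— burnt toast explains away the evidence for actual fire.

P(actual fire | detector) ≈ 0.5490; P(actual fire | detector, burnt toast) ≈ 0.3615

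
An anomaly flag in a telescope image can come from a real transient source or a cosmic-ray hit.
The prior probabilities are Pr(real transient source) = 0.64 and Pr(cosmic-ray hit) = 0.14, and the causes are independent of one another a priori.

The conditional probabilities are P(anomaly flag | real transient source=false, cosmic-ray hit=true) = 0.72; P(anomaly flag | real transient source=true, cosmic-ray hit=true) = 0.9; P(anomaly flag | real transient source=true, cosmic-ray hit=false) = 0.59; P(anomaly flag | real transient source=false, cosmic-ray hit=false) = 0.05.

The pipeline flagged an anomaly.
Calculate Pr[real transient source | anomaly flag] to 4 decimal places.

P(anomaly flag) = 0.05*0.36*0.86 + 0.72*0.36*0.14 + 0.59*0.64*0.86 + 0.9*0.64*0.14 = 0.015480 + 0.036288 + 0.324736 + 0.080640 = 0.457144
Restricting to configurations with real transient source present: 0.324736 + 0.080640 = 0.405376.
P(real transient source | anomaly flag) = 0.405376 / 0.457144 ≈ 0.8868

Pr[real transient source | anomaly flag] ≈ 0.8868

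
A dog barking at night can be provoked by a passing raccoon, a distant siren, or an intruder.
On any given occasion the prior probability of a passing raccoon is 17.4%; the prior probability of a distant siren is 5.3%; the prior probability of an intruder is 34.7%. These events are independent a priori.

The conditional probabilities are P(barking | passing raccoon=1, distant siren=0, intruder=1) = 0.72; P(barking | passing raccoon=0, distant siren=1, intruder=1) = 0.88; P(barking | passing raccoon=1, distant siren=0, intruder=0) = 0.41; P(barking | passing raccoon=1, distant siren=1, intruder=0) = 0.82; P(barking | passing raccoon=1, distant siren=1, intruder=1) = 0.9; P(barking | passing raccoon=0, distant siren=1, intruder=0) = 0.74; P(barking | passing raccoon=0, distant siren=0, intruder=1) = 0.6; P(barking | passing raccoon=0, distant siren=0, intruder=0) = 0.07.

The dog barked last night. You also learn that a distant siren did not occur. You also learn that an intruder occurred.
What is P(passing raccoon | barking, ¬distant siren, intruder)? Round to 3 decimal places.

P(passing raccoon | barking, ¬distant siren, intruder) ≈ 0.202

P(barking | ¬distant siren, intruder) = 0.6*0.826 + 0.72*0.174 = 0.495600 + 0.125280 = 0.620880
Of this, 0.125280 comes from 0.72*0.174 (the passing raccoon=true cases).
Hence the posterior is 0.125280/0.620880 ≈ 0.202.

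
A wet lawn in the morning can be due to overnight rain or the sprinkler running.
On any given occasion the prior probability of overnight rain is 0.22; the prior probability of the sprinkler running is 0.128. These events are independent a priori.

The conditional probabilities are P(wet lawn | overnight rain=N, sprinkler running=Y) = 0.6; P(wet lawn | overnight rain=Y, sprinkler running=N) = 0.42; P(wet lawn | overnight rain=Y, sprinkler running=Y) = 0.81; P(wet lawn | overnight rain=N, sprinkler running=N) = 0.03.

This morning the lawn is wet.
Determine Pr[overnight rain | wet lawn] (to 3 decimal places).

Pr[overnight rain | wet lawn] ≈ 0.563

Enumerate the 4 (overnight rain, sprinkler running) configurations and weight by the priors:
  P(wet lawn) = 0.03*0.78*0.872 + 0.6*0.78*0.128 + 0.42*0.22*0.872 + 0.81*0.22*0.128
        = 0.020405 + 0.059904 + 0.080573 + 0.022810 = 0.183692
The terms with overnight rain present sum to 0.103383, so
  P(overnight rain | wet lawn) = 0.103383 / 0.183692 ≈ 0.563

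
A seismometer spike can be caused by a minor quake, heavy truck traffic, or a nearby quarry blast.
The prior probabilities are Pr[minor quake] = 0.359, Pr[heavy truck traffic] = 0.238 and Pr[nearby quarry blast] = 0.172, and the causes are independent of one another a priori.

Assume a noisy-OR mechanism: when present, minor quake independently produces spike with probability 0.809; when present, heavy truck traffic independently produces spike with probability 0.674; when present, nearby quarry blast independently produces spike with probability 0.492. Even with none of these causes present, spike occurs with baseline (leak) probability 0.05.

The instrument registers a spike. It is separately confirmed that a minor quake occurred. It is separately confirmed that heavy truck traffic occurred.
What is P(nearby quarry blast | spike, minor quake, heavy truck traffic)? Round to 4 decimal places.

Under noisy-OR, P(spike | causes) = 1 − (1−0.05)·∏(1−qᵢ) over the active causes.
Enumerate both values of nearby quarry blast and weight by the priors:
  P(spike | minor quake, heavy truck traffic) = 0.940847×0.828 + 0.96995×0.172
        = 0.779021 + 0.166831 = 0.945852
Configurations with nearby quarry blast contribute 0.166831, so
  P(nearby quarry blast | spike, minor quake, heavy truck traffic) = 0.166831 / 0.945852 ≈ 0.1764

P(nearby quarry blast | spike, minor quake, heavy truck traffic) ≈ 0.1764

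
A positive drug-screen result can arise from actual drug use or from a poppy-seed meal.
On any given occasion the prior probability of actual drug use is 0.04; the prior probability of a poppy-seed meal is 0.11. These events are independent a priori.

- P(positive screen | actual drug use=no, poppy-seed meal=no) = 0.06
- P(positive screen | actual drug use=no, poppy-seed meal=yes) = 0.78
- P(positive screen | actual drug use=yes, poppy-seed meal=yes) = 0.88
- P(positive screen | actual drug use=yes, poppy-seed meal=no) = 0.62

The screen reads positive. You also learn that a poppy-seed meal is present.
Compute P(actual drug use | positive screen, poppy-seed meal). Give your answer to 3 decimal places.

P(actual drug use | positive screen, poppy-seed meal) ≈ 0.045

P(positive screen | poppy-seed meal) = 0.78·0.96 + 0.88·0.04 = 0.748800 + 0.035200 = 0.784000
The actual drug use-present share is 0.88·0.04 = 0.035200.
So P(actual drug use | positive screen, poppy-seed meal) = 0.035200/0.784000 ≈ 0.045.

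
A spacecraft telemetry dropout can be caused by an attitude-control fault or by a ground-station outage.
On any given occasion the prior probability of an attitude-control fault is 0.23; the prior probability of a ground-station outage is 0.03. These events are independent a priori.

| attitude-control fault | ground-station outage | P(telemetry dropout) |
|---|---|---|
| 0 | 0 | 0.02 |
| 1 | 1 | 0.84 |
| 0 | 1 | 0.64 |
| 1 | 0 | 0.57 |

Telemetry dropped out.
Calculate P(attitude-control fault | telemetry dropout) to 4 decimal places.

P(attitude-control fault | telemetry dropout) ≈ 0.8173

P(telemetry dropout) = 0.02*0.77*0.97 + 0.64*0.77*0.03 + 0.57*0.23*0.97 + 0.84*0.23*0.03 = 0.014938 + 0.014784 + 0.127167 + 0.005796 = 0.162685
Restricting to configurations with attitude-control fault present: 0.127167 + 0.005796 = 0.132963.
P(attitude-control fault | telemetry dropout) = 0.132963 / 0.162685 ≈ 0.8173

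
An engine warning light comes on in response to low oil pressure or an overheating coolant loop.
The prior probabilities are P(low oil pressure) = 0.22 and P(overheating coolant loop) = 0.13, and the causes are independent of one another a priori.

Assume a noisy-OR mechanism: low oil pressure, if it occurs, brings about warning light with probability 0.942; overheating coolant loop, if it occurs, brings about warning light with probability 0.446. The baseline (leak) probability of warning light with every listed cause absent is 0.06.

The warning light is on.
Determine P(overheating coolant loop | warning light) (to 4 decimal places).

Under noisy-OR, P(warning light | causes) = 1 − (1−0.06)·∏(1−qᵢ) over the active causes.
Enumerate the 4 (low oil pressure, overheating coolant loop) configurations and weight by the priors:
  P(warning light) = 0.06×0.78×0.87 + 0.47924×0.78×0.13 + 0.94548×0.22×0.87 + 0.969796×0.22×0.13
        = 0.040716 + 0.048595 + 0.180965 + 0.027736 = 0.298012
Configurations with overheating coolant loop contribute 0.076331, so
  P(overheating coolant loop | warning light) = 0.076331 / 0.298012 ≈ 0.2561

P(overheating coolant loop | warning light) ≈ 0.2561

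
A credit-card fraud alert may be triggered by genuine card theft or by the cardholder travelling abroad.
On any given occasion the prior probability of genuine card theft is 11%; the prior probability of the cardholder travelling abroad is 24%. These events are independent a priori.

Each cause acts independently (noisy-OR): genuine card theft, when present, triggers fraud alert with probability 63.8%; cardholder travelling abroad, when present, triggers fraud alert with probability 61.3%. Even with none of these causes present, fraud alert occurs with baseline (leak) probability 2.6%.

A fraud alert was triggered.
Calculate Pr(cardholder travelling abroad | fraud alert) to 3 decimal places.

Under noisy-OR, P(fraud alert | causes) = 1 − (1−0.026)·∏(1−qᵢ) over the active causes.
Numerator (weight on configurations with cardholder travelling abroad): 0.133086 + 0.022798 = 0.155884
The normalizing constant is 0.026*0.89*0.76 + 0.623062*0.89*0.24 + 0.647412*0.11*0.76 + 0.863548*0.11*0.24 = 0.227594
Posterior = 0.155884 / 0.227594 ≈ 0.685

Pr(cardholder travelling abroad | fraud alert) ≈ 0.685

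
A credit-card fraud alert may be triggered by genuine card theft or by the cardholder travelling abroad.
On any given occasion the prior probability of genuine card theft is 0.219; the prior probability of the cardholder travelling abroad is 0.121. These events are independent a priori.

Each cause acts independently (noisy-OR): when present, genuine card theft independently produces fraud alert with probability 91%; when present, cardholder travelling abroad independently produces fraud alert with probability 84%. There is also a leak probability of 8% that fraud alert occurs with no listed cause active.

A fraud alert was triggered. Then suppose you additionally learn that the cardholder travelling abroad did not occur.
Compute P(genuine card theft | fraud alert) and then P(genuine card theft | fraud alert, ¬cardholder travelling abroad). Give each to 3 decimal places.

P(genuine card theft | fraud alert) ≈ 0.599; P(genuine card theft | fraud alert, ¬cardholder travelling abroad) ≈ 0.763

Under noisy-OR, P(fraud alert | causes) = 1 − (1−0.08)·∏(1−qᵢ) over the active causes.
Numerator (weight on configurations with genuine card theft): 0.176562 + 0.026148 = 0.202710
Denominator P(fraud alert): 0.08·0.781·0.879 + 0.8528·0.781·0.121 + 0.9172·0.219·0.879 + 0.986752·0.219·0.121 = 0.338220
Posterior = 0.202710 / 0.338220 ≈ 0.599

With the extra evidence:
Sum P(fraud alert|·) weighted by the priors over both values of genuine card theft:
  P(fraud alert | ¬cardholder travelling abroad) = 0.08×0.781 + 0.9172×0.219
        = 0.062480 + 0.200867 = 0.263347
The terms with genuine card theft present sum to 0.200867, so
  P(genuine card theft | fraud alert, ¬cardholder travelling abroad) = 0.200867 / 0.263347 ≈ 0.763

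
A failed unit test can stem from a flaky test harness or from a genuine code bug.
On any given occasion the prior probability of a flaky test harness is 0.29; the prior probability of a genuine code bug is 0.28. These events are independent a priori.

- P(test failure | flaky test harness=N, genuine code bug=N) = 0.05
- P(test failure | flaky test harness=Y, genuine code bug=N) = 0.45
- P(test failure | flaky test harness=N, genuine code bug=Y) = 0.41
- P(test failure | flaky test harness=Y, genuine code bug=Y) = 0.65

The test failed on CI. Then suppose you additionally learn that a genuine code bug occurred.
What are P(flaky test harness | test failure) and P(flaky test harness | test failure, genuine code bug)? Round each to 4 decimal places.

P(flaky test harness | test failure) ≈ 0.5782; P(flaky test harness | test failure, genuine code bug) ≈ 0.3930

By total probability over the 4 (flaky test harness, genuine code bug) configurations:
  P(test failure) = 0.05×0.71×0.72 + 0.41×0.71×0.28 + 0.45×0.29×0.72 + 0.65×0.29×0.28
        = 0.025560 + 0.081508 + 0.093960 + 0.052780 = 0.253808
The terms with flaky test harness present sum to 0.146740, so
  P(flaky test harness | test failure) = 0.146740 / 0.253808 ≈ 0.5782

Now also conditioning on genuine code bug=true:
P(test failure | genuine code bug) = 0.41*0.71 + 0.65*0.29 = 0.291100 + 0.188500 = 0.479600
Of this, 0.188500 comes from 0.65*0.29 (the flaky test harness=true cases).
P(flaky test harness | test failure, genuine code bug) = 0.188500 / 0.479600 ≈ 0.3930
The drop from 0.5782 to 0.3930 is the explaining-away (discounting) effect.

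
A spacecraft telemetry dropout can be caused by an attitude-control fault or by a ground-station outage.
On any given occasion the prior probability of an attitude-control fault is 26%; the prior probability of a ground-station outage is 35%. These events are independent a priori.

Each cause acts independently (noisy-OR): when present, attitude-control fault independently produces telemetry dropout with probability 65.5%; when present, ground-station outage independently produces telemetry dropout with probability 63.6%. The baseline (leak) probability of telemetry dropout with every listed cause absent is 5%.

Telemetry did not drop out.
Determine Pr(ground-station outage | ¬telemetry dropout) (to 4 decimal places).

Under noisy-OR, P(telemetry dropout | causes) = 1 − (1−0.05)·∏(1−qᵢ) over the active causes.
Sum P(¬telemetry dropout|·) weighted by the priors over the 4 (attitude-control fault, ground-station outage) configurations:
  P(¬telemetry dropout) = 0.95×0.74×0.65 + 0.3458×0.74×0.35 + 0.32775×0.26×0.65 + 0.119301×0.26×0.35
        = 0.456950 + 0.089562 + 0.055390 + 0.010856 = 0.612758
Configurations with ground-station outage contribute 0.100418, so
  P(ground-station outage | ¬telemetry dropout) = 0.100418 / 0.612758 ≈ 0.1639

Pr(ground-station outage | ¬telemetry dropout) ≈ 0.1639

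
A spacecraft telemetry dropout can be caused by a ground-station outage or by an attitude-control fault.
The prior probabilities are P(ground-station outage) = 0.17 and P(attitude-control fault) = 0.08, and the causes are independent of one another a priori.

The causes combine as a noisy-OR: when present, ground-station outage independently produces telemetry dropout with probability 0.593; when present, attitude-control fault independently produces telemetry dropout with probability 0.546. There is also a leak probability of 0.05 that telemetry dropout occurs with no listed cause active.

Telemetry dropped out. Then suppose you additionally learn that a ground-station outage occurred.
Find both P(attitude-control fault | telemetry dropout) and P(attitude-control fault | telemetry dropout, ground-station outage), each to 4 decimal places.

Under noisy-OR, P(telemetry dropout | causes) = 1 − (1−0.05)·∏(1−qᵢ) over the active causes.
Weight on attitude-control fault=true, given the evidence: 0.037762 + 0.011213 = 0.048975
The normalizing constant is 0.05·0.83·0.92 + 0.5687·0.83·0.08 + 0.61335·0.17·0.92 + 0.824461·0.17·0.08 = 0.183083
P(attitude-control fault | telemetry dropout) = 0.048975/0.183083 ≈ 0.2675

Now condition on the additional information:
For the numerator, keep only attitude-control fault=true terms: 0.824461·0.08 = 0.065957
Normalizer over all consistent configurations: 0.61335·0.92 + 0.824461·0.08 = 0.630239
P(attitude-control fault | telemetry dropout, ground-station outage) = 0.065957/0.630239 ≈ 0.1047
This is intercausal reasoning (explaining away): once ground-station outage accounts for the telemetry dropout, attitude-control fault becomes less likely.

P(attitude-control fault | telemetry dropout) ≈ 0.2675; P(attitude-control fault | telemetry dropout, ground-station outage) ≈ 0.1047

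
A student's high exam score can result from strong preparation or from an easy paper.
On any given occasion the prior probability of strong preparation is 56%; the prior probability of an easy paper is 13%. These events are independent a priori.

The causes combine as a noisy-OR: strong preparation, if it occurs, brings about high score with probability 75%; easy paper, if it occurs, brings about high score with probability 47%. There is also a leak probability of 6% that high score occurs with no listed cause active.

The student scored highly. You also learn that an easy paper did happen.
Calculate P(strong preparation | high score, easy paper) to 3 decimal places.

Under noisy-OR, P(high score | causes) = 1 − (1−0.06)·∏(1−qᵢ) over the active causes.
P(high score | easy paper) = 0.5018·0.44 + 0.87545·0.56 = 0.220792 + 0.490252 = 0.711044
The strong preparation-present share is 0.87545·0.56 = 0.490252.
So P(strong preparation | high score, easy paper) = 0.490252/0.711044 ≈ 0.689.

P(strong preparation | high score, easy paper) ≈ 0.689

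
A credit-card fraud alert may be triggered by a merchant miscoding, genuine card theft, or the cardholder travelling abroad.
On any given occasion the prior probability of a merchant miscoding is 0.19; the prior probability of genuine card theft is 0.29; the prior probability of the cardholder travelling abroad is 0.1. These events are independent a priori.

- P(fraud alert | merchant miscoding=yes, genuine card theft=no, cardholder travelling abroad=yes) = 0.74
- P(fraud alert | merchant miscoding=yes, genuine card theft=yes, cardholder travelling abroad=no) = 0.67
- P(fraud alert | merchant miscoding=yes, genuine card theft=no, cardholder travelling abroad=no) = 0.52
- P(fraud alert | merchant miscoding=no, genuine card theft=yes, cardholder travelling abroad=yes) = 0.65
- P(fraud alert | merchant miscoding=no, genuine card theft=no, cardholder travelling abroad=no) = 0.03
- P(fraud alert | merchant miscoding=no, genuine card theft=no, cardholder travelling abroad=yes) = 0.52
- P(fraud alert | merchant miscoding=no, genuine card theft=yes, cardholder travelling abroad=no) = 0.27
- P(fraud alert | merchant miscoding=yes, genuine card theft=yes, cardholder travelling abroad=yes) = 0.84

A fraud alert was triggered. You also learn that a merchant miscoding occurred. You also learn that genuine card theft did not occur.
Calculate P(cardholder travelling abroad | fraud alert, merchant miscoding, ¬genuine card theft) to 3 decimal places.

P(cardholder travelling abroad | fraud alert, merchant miscoding, ¬genuine card theft) ≈ 0.137

Weight on cardholder travelling abroad=true, given the evidence: 0.74·0.1 = 0.074000
Denominator P(fraud alert | merchant miscoding, ¬genuine card theft): 0.52·0.9 + 0.74·0.1 = 0.542000
Posterior = 0.074000 / 0.542000 ≈ 0.137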